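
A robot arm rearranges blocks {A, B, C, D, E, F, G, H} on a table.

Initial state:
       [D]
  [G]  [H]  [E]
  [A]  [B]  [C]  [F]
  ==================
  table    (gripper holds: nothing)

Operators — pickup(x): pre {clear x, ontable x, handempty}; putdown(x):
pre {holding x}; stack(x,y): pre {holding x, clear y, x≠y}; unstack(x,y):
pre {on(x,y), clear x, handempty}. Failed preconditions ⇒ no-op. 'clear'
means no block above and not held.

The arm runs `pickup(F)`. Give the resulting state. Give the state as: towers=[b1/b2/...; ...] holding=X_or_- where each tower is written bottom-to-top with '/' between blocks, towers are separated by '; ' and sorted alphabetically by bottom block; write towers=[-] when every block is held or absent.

before: towers=[A/G; B/H/D; C/E; F] holding=-
pre[pickup(F)]: clear(F) ok, ontable(F) ok, handempty ok
all met → apply pickup(F)
after:  towers=[A/G; B/H/D; C/E] holding=F

towers=[A/G; B/H/D; C/E] holding=F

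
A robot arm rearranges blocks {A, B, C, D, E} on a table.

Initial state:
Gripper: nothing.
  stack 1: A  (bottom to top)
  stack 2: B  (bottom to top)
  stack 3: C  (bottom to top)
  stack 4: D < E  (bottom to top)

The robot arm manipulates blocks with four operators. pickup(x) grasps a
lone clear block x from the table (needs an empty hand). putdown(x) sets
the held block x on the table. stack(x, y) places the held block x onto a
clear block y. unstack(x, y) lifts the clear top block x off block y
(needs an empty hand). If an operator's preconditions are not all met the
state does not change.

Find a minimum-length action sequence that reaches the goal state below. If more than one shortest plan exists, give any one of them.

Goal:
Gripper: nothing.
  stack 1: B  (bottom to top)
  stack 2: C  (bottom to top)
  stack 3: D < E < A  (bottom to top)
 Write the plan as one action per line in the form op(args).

step 1 (pickup(A)): towers=[B; C; D/E] holding=A
step 2 (stack(A, E)): towers=[B; C; D/E/A] holding=-
goal check: towers=[B; C; D/E/A] holding=- — reached (length 2, optimal by BFS)

pickup(A)
stack(A, E)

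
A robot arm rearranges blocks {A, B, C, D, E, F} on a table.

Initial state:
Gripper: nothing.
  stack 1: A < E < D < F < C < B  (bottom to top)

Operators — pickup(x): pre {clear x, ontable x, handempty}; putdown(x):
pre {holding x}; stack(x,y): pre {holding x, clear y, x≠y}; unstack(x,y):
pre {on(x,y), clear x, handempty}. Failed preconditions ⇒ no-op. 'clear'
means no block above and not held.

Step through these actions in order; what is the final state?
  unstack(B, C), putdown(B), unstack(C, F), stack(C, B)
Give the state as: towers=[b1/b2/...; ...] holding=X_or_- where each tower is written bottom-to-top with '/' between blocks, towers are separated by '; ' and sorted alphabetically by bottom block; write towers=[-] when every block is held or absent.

towers=[A/E/D/F; B/C] holding=-

step 1 (unstack(B, C)): towers=[A/E/D/F/C] holding=B
step 2 (putdown(B)): towers=[A/E/D/F/C; B] holding=-
step 3 (unstack(C, F)): towers=[A/E/D/F; B] holding=C
step 4 (stack(C, B)): towers=[A/E/D/F; B/C] holding=-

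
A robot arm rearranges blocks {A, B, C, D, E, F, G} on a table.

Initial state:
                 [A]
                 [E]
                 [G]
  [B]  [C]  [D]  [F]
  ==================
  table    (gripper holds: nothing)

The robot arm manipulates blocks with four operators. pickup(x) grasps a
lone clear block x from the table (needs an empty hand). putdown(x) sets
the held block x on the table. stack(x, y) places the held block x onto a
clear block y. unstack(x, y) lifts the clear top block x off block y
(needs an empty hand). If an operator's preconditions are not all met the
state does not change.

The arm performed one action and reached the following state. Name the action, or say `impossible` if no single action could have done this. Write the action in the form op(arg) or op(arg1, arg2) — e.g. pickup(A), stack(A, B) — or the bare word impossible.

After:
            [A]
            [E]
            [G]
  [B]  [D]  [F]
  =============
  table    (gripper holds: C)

pickup(C)

target: towers=[B; D; F/G/E/A] holding=C
         pickup(B) → towers=[C; D; F/G/E/A] holding=B
         pickup(D) → towers=[B; C; F/G/E/A] holding=D
     unstack(A, E) → towers=[B; C; D; F/G/E] holding=A
         pickup(C) → towers=[B; D; F/G/E/A] holding=C  ← match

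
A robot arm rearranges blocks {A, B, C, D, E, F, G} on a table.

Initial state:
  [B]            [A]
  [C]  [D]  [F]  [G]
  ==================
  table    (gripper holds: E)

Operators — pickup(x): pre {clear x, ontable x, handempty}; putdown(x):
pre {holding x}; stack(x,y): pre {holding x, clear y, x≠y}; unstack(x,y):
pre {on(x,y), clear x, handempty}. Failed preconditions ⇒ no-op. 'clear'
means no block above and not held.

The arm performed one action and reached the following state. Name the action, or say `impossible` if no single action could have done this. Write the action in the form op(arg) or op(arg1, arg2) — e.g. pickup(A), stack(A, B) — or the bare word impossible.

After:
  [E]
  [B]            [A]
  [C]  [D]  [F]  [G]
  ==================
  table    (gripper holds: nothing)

target: towers=[C/B/E; D; F; G/A] holding=-
        putdown(E) → towers=[C/B; D; E; F; G/A] holding=-
       stack(E, B) → towers=[C/B/E; D; F; G/A] holding=-  ← match
       stack(E, F) → towers=[C/B; D; F/E; G/A] holding=-
       stack(E, D) → towers=[C/B; D/E; F; G/A] holding=-
       stack(E, A) → towers=[C/B; D; F; G/A/E] holding=-

stack(E, B)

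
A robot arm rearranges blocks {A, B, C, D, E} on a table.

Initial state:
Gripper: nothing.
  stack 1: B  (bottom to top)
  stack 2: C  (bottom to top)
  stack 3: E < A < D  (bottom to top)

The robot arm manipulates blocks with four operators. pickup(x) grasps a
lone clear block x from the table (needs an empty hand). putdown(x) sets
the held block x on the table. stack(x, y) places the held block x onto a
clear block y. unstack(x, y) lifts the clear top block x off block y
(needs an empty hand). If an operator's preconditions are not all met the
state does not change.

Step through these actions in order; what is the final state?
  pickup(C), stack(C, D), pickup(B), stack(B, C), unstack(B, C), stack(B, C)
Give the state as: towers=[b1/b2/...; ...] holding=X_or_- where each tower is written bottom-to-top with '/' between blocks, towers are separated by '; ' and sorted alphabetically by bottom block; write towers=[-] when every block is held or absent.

step 1 (pickup(C)): towers=[B; E/A/D] holding=C
step 2 (stack(C, D)): towers=[B; E/A/D/C] holding=-
step 3 (pickup(B)): towers=[E/A/D/C] holding=B
step 4 (stack(B, C)): towers=[E/A/D/C/B] holding=-
step 5 (unstack(B, C)): towers=[E/A/D/C] holding=B
step 6 (stack(B, C)): towers=[E/A/D/C/B] holding=-

towers=[E/A/D/C/B] holding=-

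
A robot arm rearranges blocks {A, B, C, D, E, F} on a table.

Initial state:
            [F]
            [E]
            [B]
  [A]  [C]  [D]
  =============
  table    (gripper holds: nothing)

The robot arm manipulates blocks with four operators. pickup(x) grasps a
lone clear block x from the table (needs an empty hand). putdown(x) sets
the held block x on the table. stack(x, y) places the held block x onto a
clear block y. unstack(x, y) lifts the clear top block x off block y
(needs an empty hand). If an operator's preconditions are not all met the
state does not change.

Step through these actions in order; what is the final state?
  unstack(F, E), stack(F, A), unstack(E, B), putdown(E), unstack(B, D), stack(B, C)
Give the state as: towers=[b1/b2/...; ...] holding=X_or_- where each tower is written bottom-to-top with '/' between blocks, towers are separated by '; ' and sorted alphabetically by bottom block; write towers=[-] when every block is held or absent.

step 1 (unstack(F, E)): towers=[A; C; D/B/E] holding=F
step 2 (stack(F, A)): towers=[A/F; C; D/B/E] holding=-
step 3 (unstack(E, B)): towers=[A/F; C; D/B] holding=E
step 4 (putdown(E)): towers=[A/F; C; D/B; E] holding=-
step 5 (unstack(B, D)): towers=[A/F; C; D; E] holding=B
step 6 (stack(B, C)): towers=[A/F; C/B; D; E] holding=-

towers=[A/F; C/B; D; E] holding=-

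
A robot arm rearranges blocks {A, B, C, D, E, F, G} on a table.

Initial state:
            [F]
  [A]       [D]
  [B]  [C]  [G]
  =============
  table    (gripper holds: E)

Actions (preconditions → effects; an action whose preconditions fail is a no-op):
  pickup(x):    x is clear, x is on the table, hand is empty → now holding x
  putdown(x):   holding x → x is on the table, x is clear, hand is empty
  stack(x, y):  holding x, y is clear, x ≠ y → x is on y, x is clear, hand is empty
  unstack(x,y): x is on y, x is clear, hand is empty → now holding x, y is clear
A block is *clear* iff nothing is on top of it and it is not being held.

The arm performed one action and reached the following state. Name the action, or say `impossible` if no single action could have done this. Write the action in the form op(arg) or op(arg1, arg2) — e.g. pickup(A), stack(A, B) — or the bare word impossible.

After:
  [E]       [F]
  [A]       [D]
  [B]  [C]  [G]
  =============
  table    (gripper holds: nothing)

stack(E, A)

target: towers=[B/A/E; C; G/D/F] holding=-
        putdown(E) → towers=[B/A; C; E; G/D/F] holding=-
       stack(E, F) → towers=[B/A; C; G/D/F/E] holding=-
       stack(E, A) → towers=[B/A/E; C; G/D/F] holding=-  ← match
       stack(E, C) → towers=[B/A; C/E; G/D/F] holding=-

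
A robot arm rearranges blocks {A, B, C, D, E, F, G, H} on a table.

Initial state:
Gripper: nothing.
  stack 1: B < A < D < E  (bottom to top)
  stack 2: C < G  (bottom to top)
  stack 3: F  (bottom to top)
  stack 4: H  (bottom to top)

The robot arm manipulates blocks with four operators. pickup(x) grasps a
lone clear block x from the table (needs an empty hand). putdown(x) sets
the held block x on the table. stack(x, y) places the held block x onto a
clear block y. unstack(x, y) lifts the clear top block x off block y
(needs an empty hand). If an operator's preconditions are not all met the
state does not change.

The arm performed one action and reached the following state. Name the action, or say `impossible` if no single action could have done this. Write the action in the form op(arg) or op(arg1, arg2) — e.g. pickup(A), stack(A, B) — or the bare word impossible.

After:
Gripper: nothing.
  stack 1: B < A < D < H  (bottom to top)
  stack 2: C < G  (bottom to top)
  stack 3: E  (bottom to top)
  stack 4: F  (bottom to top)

target: towers=[B/A/D/H; C/G; E; F] holding=-
     unstack(G, C) → towers=[B/A/D/E; C; F; H] holding=G
     unstack(E, D) → towers=[B/A/D; C/G; F; H] holding=E
         pickup(H) → towers=[B/A/D/E; C/G; F] holding=H
         pickup(F) → towers=[B/A/D/E; C/G; H] holding=F
none of the 4 applicable actions match → impossible

impossible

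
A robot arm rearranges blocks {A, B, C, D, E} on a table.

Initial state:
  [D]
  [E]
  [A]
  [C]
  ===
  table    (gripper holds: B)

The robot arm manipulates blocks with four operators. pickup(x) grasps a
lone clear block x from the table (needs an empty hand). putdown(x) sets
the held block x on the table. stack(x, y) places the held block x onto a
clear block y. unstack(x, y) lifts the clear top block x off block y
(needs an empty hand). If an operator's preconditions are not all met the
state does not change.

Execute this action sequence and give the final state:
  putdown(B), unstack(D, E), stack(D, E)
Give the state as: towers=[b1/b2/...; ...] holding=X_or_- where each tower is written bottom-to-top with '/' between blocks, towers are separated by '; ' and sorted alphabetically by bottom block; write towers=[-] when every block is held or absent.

step 1 (putdown(B)): towers=[B; C/A/E/D] holding=-
step 2 (unstack(D, E)): towers=[B; C/A/E] holding=D
step 3 (stack(D, E)): towers=[B; C/A/E/D] holding=-

towers=[B; C/A/E/D] holding=-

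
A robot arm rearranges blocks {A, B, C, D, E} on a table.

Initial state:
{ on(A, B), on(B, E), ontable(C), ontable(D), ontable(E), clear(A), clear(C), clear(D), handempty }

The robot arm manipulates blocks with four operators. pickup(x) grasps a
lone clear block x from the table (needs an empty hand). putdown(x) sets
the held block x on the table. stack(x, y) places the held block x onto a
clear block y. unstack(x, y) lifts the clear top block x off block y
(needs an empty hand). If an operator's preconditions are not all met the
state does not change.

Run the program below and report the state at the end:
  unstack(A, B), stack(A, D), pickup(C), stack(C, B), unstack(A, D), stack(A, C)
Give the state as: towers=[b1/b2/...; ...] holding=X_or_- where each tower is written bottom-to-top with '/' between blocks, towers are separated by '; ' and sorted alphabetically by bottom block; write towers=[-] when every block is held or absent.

step 1 (unstack(A, B)): towers=[C; D; E/B] holding=A
step 2 (stack(A, D)): towers=[C; D/A; E/B] holding=-
step 3 (pickup(C)): towers=[D/A; E/B] holding=C
step 4 (stack(C, B)): towers=[D/A; E/B/C] holding=-
step 5 (unstack(A, D)): towers=[D; E/B/C] holding=A
step 6 (stack(A, C)): towers=[D; E/B/C/A] holding=-

towers=[D; E/B/C/A] holding=-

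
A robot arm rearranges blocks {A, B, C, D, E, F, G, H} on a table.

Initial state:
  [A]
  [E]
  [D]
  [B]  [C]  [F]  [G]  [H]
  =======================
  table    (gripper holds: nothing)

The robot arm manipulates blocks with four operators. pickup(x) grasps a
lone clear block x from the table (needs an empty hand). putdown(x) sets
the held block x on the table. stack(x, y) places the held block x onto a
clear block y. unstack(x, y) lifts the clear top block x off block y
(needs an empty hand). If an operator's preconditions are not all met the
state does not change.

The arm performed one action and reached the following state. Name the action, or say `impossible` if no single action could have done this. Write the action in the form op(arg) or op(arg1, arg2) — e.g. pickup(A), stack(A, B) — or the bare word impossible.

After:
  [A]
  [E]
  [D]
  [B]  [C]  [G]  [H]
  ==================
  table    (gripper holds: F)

target: towers=[B/D/E/A; C; G; H] holding=F
         pickup(G) → towers=[B/D/E/A; C; F; H] holding=G
     unstack(A, E) → towers=[B/D/E; C; F; G; H] holding=A
         pickup(H) → towers=[B/D/E/A; C; F; G] holding=H
         pickup(F) → towers=[B/D/E/A; C; G; H] holding=F  ← match
         pickup(C) → towers=[B/D/E/A; F; G; H] holding=C

pickup(F)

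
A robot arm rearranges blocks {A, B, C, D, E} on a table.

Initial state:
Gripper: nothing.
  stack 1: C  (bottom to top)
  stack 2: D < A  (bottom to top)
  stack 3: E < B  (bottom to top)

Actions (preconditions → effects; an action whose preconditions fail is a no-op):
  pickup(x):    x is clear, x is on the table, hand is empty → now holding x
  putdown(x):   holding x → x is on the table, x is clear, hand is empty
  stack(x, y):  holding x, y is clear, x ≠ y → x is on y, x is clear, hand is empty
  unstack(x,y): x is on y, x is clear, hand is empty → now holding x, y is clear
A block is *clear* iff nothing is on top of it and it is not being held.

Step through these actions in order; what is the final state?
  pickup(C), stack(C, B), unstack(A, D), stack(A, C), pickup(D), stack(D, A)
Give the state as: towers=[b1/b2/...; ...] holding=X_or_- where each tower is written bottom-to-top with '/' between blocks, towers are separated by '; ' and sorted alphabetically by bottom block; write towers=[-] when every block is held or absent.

towers=[E/B/C/A/D] holding=-

step 1 (pickup(C)): towers=[D/A; E/B] holding=C
step 2 (stack(C, B)): towers=[D/A; E/B/C] holding=-
step 3 (unstack(A, D)): towers=[D; E/B/C] holding=A
step 4 (stack(A, C)): towers=[D; E/B/C/A] holding=-
step 5 (pickup(D)): towers=[E/B/C/A] holding=D
step 6 (stack(D, A)): towers=[E/B/C/A/D] holding=-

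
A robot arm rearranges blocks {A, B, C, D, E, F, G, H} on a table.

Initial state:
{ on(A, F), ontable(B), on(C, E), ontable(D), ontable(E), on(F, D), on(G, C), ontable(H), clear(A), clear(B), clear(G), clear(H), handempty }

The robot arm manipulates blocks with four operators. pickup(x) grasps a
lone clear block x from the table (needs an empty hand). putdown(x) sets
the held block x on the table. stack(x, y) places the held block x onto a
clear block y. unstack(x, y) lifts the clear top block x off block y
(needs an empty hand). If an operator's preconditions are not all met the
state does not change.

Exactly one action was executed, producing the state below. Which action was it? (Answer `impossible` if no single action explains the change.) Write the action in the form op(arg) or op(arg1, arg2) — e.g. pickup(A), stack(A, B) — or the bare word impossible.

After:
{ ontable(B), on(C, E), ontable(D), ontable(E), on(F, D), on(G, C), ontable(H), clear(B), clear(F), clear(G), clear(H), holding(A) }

unstack(A, F)

target: towers=[B; D/F; E/C/G; H] holding=A
     unstack(G, C) → towers=[B; D/F/A; E/C; H] holding=G
     unstack(A, F) → towers=[B; D/F; E/C/G; H] holding=A  ← match
         pickup(H) → towers=[B; D/F/A; E/C/G] holding=H
         pickup(B) → towers=[D/F/A; E/C/G; H] holding=B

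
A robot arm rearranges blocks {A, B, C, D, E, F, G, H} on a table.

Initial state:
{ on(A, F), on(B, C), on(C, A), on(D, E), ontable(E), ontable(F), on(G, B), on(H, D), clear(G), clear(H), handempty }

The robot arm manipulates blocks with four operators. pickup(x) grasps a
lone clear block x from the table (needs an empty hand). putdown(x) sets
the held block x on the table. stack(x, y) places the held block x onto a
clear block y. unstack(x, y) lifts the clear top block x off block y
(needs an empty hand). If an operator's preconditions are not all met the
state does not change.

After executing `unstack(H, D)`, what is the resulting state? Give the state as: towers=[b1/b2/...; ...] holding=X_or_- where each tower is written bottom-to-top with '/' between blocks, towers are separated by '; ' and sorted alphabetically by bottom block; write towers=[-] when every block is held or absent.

towers=[E/D; F/A/C/B/G] holding=H

before: towers=[E/D/H; F/A/C/B/G] holding=-
pre[unstack(H, D)]: on(H,D) ok, clear(H) ok, handempty ok
all met → apply unstack(H, D)
after:  towers=[E/D; F/A/C/B/G] holding=H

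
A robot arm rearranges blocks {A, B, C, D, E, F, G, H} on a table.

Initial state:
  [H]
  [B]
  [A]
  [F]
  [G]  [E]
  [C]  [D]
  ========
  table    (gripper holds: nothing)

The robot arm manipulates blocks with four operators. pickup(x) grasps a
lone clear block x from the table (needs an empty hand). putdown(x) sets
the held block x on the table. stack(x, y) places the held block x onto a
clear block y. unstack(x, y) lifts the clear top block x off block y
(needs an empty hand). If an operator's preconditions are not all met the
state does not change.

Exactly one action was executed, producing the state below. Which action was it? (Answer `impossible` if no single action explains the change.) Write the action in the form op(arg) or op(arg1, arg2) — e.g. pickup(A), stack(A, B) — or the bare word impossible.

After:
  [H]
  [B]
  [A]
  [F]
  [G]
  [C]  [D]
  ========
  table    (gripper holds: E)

unstack(E, D)

target: towers=[C/G/F/A/B/H; D] holding=E
     unstack(E, D) → towers=[C/G/F/A/B/H; D] holding=E  ← match
     unstack(H, B) → towers=[C/G/F/A/B; D/E] holding=H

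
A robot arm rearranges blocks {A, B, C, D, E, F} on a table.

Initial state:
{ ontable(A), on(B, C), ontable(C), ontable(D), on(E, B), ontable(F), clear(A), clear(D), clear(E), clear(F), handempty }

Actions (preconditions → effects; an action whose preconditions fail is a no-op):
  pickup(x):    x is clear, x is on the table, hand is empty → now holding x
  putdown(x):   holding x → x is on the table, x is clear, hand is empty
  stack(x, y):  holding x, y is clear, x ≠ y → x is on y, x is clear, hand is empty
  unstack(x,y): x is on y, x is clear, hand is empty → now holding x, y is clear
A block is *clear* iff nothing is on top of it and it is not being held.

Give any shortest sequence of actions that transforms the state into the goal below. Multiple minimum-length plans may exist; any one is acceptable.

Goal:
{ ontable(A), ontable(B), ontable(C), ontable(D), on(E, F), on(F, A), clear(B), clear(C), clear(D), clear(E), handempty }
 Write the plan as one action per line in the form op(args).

step 1 (pickup(F)): towers=[A; C/B/E; D] holding=F
step 2 (stack(F, A)): towers=[A/F; C/B/E; D] holding=-
step 3 (unstack(E, B)): towers=[A/F; C/B; D] holding=E
step 4 (stack(E, F)): towers=[A/F/E; C/B; D] holding=-
step 5 (unstack(B, C)): towers=[A/F/E; C; D] holding=B
step 6 (putdown(B)): towers=[A/F/E; B; C; D] holding=-
goal check: towers=[A/F/E; B; C; D] holding=- — reached (length 6, optimal by BFS)

pickup(F)
stack(F, A)
unstack(E, B)
stack(E, F)
unstack(B, C)
putdown(B)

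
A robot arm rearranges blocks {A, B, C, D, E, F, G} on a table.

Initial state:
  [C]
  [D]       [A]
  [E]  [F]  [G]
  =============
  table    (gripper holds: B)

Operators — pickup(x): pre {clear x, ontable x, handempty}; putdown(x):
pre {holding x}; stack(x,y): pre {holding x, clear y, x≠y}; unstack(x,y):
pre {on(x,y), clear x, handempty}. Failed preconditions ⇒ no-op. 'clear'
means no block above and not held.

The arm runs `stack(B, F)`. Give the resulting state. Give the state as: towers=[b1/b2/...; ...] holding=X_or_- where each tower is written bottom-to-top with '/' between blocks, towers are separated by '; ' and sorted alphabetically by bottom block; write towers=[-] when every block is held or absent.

before: towers=[E/D/C; F; G/A] holding=B
pre[stack(B, F)]: holding(B) ✓, clear(F) ✓, B≠F ✓
all met → apply stack(B, F)
after:  towers=[E/D/C; F/B; G/A] holding=-

towers=[E/D/C; F/B; G/A] holding=-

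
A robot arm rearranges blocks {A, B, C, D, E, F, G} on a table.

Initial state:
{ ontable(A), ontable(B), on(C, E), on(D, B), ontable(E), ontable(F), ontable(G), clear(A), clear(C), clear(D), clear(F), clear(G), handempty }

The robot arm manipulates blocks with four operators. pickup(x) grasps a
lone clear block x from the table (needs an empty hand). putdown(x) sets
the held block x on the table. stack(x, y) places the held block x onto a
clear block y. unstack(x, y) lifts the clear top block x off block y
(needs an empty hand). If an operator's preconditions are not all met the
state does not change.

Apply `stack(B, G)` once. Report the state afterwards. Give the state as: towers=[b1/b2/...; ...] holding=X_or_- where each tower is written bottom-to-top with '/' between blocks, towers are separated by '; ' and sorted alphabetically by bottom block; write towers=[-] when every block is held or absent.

before: towers=[A; B/D; E/C; F; G] holding=-
pre[stack(B, G)]: holding(B) ✗, clear(G) ✓, B≠G ✓
holding(B) unmet → stack(B, G) is a no-op
after:  towers=[A; B/D; E/C; F; G] holding=-

towers=[A; B/D; E/C; F; G] holding=-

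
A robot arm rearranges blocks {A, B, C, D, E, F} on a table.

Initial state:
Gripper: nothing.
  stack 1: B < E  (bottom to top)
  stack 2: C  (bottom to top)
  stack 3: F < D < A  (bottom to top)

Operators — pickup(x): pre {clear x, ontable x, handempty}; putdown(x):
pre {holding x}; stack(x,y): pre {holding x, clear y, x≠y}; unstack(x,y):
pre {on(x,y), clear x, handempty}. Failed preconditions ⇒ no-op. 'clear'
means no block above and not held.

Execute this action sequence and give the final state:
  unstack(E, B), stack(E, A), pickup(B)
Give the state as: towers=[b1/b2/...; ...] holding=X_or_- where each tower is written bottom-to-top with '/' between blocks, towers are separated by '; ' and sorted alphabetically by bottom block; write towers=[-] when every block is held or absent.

step 1 (unstack(E, B)): towers=[B; C; F/D/A] holding=E
step 2 (stack(E, A)): towers=[B; C; F/D/A/E] holding=-
step 3 (pickup(B)): towers=[C; F/D/A/E] holding=B

towers=[C; F/D/A/E] holding=B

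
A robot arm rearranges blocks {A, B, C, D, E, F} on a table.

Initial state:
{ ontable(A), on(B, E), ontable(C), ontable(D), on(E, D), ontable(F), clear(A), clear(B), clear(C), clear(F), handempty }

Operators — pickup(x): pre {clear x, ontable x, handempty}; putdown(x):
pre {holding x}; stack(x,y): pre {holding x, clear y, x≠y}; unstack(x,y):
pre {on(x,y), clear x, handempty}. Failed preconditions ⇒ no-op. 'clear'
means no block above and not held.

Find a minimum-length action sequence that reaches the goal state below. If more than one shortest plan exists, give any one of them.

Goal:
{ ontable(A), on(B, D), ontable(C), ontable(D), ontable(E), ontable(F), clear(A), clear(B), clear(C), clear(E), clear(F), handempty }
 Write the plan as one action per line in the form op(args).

unstack(B, E)
putdown(B)
unstack(E, D)
putdown(E)
pickup(B)
stack(B, D)

step 1 (unstack(B, E)): towers=[A; C; D/E; F] holding=B
step 2 (putdown(B)): towers=[A; B; C; D/E; F] holding=-
step 3 (unstack(E, D)): towers=[A; B; C; D; F] holding=E
step 4 (putdown(E)): towers=[A; B; C; D; E; F] holding=-
step 5 (pickup(B)): towers=[A; C; D; E; F] holding=B
step 6 (stack(B, D)): towers=[A; C; D/B; E; F] holding=-
goal check: towers=[A; C; D/B; E; F] holding=- — reached (length 6, optimal by BFS)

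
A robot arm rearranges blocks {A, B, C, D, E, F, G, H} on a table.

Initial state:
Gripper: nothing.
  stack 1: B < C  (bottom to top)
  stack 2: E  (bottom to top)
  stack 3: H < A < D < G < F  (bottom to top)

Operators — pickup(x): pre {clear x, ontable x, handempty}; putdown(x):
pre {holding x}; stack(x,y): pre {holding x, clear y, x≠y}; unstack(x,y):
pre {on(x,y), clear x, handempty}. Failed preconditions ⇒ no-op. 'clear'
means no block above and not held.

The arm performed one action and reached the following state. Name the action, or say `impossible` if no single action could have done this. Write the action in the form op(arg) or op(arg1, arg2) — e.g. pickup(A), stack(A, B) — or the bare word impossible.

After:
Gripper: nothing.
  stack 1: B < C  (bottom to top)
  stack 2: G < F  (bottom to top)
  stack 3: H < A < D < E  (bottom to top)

target: towers=[B/C; G/F; H/A/D/E] holding=-
         pickup(E) → towers=[B/C; H/A/D/G/F] holding=E
     unstack(F, G) → towers=[B/C; E; H/A/D/G] holding=F
     unstack(C, B) → towers=[B; E; H/A/D/G/F] holding=C
none of the 3 applicable actions match → impossible

impossible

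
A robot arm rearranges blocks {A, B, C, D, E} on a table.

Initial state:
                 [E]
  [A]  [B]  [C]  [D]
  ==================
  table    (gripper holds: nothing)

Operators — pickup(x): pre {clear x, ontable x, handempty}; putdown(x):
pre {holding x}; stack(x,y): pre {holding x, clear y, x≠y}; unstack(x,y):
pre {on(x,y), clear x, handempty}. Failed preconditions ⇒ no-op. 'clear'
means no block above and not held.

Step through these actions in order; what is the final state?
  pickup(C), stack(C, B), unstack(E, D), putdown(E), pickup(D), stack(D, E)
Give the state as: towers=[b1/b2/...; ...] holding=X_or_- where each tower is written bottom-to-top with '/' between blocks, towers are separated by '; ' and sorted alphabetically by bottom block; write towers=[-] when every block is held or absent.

towers=[A; B/C; E/D] holding=-

step 1 (pickup(C)): towers=[A; B; D/E] holding=C
step 2 (stack(C, B)): towers=[A; B/C; D/E] holding=-
step 3 (unstack(E, D)): towers=[A; B/C; D] holding=E
step 4 (putdown(E)): towers=[A; B/C; D; E] holding=-
step 5 (pickup(D)): towers=[A; B/C; E] holding=D
step 6 (stack(D, E)): towers=[A; B/C; E/D] holding=-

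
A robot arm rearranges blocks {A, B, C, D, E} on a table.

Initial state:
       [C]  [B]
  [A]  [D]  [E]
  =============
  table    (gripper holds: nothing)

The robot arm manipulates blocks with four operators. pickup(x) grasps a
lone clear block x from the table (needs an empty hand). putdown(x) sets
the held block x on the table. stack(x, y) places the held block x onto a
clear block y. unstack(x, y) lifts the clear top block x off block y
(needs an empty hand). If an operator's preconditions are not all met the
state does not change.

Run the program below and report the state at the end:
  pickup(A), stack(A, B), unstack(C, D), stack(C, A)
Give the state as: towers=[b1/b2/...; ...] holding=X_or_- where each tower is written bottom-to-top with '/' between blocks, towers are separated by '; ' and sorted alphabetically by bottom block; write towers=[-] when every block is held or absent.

towers=[D; E/B/A/C] holding=-

step 1 (pickup(A)): towers=[D/C; E/B] holding=A
step 2 (stack(A, B)): towers=[D/C; E/B/A] holding=-
step 3 (unstack(C, D)): towers=[D; E/B/A] holding=C
step 4 (stack(C, A)): towers=[D; E/B/A/C] holding=-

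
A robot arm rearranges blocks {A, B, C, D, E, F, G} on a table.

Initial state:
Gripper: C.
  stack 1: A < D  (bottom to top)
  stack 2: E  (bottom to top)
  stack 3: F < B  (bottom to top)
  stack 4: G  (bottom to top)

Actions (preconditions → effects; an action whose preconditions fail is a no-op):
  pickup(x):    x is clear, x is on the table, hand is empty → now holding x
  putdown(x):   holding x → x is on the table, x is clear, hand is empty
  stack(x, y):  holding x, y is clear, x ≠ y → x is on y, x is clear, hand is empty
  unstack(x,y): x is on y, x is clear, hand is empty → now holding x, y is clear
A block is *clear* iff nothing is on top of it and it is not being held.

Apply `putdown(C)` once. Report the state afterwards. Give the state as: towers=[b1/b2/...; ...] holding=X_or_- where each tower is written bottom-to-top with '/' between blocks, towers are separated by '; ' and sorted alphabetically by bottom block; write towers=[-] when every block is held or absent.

before: towers=[A/D; E; F/B; G] holding=C
pre[putdown(C)]: holding(C) ok
all met → apply putdown(C)
after:  towers=[A/D; C; E; F/B; G] holding=-

towers=[A/D; C; E; F/B; G] holding=-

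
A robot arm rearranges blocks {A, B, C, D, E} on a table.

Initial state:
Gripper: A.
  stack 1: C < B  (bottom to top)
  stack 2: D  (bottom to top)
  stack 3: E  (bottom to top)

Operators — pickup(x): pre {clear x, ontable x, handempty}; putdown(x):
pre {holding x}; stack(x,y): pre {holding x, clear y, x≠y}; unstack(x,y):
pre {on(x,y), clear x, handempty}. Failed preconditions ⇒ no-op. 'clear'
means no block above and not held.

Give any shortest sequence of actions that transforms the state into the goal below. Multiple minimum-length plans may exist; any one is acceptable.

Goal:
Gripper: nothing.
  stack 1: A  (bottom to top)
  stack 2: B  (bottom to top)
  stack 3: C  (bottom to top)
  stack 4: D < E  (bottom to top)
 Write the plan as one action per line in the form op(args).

step 1 (putdown(A)): towers=[A; C/B; D; E] holding=-
step 2 (unstack(B, C)): towers=[A; C; D; E] holding=B
step 3 (putdown(B)): towers=[A; B; C; D; E] holding=-
step 4 (pickup(E)): towers=[A; B; C; D] holding=E
step 5 (stack(E, D)): towers=[A; B; C; D/E] holding=-
goal check: towers=[A; B; C; D/E] holding=- — reached (length 5, optimal by BFS)

putdown(A)
unstack(B, C)
putdown(B)
pickup(E)
stack(E, D)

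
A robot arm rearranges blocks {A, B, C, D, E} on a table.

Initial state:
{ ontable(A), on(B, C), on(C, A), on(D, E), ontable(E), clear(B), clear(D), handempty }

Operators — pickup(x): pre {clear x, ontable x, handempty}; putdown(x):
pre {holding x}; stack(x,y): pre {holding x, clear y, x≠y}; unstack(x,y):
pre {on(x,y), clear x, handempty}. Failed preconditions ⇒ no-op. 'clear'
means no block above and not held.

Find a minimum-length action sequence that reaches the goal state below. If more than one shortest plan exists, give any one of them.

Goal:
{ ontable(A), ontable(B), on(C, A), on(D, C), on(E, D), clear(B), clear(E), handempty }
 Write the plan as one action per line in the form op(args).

step 1 (unstack(B, C)): towers=[A/C; E/D] holding=B
step 2 (putdown(B)): towers=[A/C; B; E/D] holding=-
step 3 (unstack(D, E)): towers=[A/C; B; E] holding=D
step 4 (stack(D, C)): towers=[A/C/D; B; E] holding=-
step 5 (pickup(E)): towers=[A/C/D; B] holding=E
step 6 (stack(E, D)): towers=[A/C/D/E; B] holding=-
goal check: towers=[A/C/D/E; B] holding=- — reached (length 6, optimal by BFS)

unstack(B, C)
putdown(B)
unstack(D, E)
stack(D, C)
pickup(E)
stack(E, D)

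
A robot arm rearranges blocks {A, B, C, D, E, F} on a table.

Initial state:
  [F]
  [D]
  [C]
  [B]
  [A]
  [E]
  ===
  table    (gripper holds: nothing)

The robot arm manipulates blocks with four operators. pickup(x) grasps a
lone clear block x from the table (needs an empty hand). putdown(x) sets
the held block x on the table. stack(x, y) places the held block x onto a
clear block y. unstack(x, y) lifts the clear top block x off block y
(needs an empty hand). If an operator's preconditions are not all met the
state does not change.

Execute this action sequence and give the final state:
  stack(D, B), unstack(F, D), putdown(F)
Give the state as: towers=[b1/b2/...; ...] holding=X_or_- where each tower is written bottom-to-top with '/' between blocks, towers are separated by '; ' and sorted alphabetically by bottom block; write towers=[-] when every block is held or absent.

towers=[E/A/B/C/D; F] holding=-

step 1 (stack(D, B)) [no-op]: towers=[E/A/B/C/D/F] holding=-
step 2 (unstack(F, D)): towers=[E/A/B/C/D] holding=F
step 3 (putdown(F)): towers=[E/A/B/C/D; F] holding=-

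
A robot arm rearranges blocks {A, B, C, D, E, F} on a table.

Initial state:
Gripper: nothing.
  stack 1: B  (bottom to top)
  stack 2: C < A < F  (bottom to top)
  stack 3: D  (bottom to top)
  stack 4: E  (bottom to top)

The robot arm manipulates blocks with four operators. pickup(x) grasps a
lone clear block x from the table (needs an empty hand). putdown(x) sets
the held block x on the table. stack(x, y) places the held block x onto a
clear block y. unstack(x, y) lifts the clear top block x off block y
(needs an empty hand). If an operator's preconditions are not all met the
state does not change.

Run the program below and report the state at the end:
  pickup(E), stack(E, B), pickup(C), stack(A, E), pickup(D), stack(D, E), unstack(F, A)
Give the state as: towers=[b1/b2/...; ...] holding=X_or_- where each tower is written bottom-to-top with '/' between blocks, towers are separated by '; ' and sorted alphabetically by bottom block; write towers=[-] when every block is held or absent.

step 1 (pickup(E)): towers=[B; C/A/F; D] holding=E
step 2 (stack(E, B)): towers=[B/E; C/A/F; D] holding=-
step 3 (pickup(C)) [no-op]: towers=[B/E; C/A/F; D] holding=-
step 4 (stack(A, E)) [no-op]: towers=[B/E; C/A/F; D] holding=-
step 5 (pickup(D)): towers=[B/E; C/A/F] holding=D
step 6 (stack(D, E)): towers=[B/E/D; C/A/F] holding=-
step 7 (unstack(F, A)): towers=[B/E/D; C/A] holding=F

towers=[B/E/D; C/A] holding=F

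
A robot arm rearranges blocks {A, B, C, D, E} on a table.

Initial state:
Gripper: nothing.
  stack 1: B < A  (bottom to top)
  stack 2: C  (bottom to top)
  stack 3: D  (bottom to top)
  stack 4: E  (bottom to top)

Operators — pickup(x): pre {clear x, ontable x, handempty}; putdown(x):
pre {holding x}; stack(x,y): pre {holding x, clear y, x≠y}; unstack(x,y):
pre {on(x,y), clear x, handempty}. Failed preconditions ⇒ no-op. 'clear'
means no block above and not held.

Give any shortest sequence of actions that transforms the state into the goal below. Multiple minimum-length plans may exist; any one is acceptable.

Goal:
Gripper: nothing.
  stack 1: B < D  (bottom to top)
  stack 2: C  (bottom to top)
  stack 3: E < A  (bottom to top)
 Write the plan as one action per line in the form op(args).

unstack(A, B)
stack(A, E)
pickup(D)
stack(D, B)

step 1 (unstack(A, B)): towers=[B; C; D; E] holding=A
step 2 (stack(A, E)): towers=[B; C; D; E/A] holding=-
step 3 (pickup(D)): towers=[B; C; E/A] holding=D
step 4 (stack(D, B)): towers=[B/D; C; E/A] holding=-
goal check: towers=[B/D; C; E/A] holding=- — reached (length 4, optimal by BFS)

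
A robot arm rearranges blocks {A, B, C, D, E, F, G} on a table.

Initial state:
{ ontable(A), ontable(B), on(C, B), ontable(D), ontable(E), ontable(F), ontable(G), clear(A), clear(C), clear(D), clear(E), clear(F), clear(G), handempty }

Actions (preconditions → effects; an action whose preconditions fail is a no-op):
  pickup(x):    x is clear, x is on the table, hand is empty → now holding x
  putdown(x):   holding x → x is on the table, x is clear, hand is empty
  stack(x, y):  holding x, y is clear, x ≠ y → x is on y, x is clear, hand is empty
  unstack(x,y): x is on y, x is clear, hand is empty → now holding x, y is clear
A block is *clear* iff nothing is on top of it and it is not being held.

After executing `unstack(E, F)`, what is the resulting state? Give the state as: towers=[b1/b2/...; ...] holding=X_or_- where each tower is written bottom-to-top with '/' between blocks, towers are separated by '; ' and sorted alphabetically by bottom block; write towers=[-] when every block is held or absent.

towers=[A; B/C; D; E; F; G] holding=-

before: towers=[A; B/C; D; E; F; G] holding=-
pre[unstack(E, F)]: on(E,F) fail, clear(E) ok, handempty ok
on(E,F) unmet → unstack(E, F) is a no-op
after:  towers=[A; B/C; D; E; F; G] holding=-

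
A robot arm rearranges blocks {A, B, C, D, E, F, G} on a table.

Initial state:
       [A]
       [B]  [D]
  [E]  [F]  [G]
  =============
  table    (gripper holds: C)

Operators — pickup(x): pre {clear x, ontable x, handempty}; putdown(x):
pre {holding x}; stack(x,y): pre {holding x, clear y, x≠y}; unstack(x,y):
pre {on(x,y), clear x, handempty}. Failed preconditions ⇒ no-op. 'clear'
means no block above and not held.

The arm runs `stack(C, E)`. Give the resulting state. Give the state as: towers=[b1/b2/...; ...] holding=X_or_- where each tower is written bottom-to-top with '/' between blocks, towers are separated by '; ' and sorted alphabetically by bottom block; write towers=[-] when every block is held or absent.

towers=[E/C; F/B/A; G/D] holding=-

before: towers=[E; F/B/A; G/D] holding=C
pre[stack(C, E)]: holding(C) yes, clear(E) yes, C≠E yes
all met → apply stack(C, E)
after:  towers=[E/C; F/B/A; G/D] holding=-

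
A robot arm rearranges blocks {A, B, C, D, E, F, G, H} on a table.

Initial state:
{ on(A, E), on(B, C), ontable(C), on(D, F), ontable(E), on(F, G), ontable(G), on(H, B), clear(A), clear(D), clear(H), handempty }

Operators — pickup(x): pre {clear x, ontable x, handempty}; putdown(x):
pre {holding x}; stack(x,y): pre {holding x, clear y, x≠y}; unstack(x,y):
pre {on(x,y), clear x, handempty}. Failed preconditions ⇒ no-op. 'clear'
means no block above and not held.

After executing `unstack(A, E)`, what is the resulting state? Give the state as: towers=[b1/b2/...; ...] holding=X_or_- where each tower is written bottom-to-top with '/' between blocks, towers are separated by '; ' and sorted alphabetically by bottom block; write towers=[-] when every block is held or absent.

before: towers=[C/B/H; E/A; G/F/D] holding=-
pre[unstack(A, E)]: on(A,E) ✓, clear(A) ✓, handempty ✓
all met → apply unstack(A, E)
after:  towers=[C/B/H; E; G/F/D] holding=A

towers=[C/B/H; E; G/F/D] holding=A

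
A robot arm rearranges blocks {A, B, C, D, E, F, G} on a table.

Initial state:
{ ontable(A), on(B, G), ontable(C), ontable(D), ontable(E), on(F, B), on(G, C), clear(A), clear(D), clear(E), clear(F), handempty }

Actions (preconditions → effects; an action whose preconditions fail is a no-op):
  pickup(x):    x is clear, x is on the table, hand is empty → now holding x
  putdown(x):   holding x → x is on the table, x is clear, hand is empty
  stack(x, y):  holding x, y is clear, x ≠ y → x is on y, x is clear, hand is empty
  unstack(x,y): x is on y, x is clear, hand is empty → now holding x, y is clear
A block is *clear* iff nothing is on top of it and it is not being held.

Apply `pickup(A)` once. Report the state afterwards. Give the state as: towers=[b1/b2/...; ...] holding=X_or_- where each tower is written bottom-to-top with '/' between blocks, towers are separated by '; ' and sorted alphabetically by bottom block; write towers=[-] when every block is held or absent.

before: towers=[A; C/G/B/F; D; E] holding=-
pre[pickup(A)]: clear(A) yes, ontable(A) yes, handempty yes
all met → apply pickup(A)
after:  towers=[C/G/B/F; D; E] holding=A

towers=[C/G/B/F; D; E] holding=A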